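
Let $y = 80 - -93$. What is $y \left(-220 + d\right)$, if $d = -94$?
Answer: $-54322$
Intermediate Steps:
$y = 173$ ($y = 80 + 93 = 173$)
$y \left(-220 + d\right) = 173 \left(-220 - 94\right) = 173 \left(-314\right) = -54322$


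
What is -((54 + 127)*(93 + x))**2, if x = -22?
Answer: -165148201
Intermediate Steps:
-((54 + 127)*(93 + x))**2 = -((54 + 127)*(93 - 22))**2 = -(181*71)**2 = -1*12851**2 = -1*165148201 = -165148201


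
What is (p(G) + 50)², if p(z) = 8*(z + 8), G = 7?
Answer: 28900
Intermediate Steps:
p(z) = 64 + 8*z (p(z) = 8*(8 + z) = 64 + 8*z)
(p(G) + 50)² = ((64 + 8*7) + 50)² = ((64 + 56) + 50)² = (120 + 50)² = 170² = 28900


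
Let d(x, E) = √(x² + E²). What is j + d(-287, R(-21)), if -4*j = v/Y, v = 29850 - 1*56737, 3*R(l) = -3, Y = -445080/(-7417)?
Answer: 199420879/1780320 + √82370 ≈ 399.02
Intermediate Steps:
Y = 445080/7417 (Y = -445080*(-1/7417) = 445080/7417 ≈ 60.008)
R(l) = -1 (R(l) = (⅓)*(-3) = -1)
v = -26887 (v = 29850 - 56737 = -26887)
j = 199420879/1780320 (j = -(-26887)/(4*445080/7417) = -(-26887)*7417/(4*445080) = -¼*(-199420879/445080) = 199420879/1780320 ≈ 112.01)
d(x, E) = √(E² + x²)
j + d(-287, R(-21)) = 199420879/1780320 + √((-1)² + (-287)²) = 199420879/1780320 + √(1 + 82369) = 199420879/1780320 + √82370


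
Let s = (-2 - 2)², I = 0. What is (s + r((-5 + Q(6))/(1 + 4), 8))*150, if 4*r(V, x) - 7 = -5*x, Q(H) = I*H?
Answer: 2325/2 ≈ 1162.5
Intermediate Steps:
Q(H) = 0 (Q(H) = 0*H = 0)
s = 16 (s = (-4)² = 16)
r(V, x) = 7/4 - 5*x/4 (r(V, x) = 7/4 + (-5*x)/4 = 7/4 - 5*x/4)
(s + r((-5 + Q(6))/(1 + 4), 8))*150 = (16 + (7/4 - 5/4*8))*150 = (16 + (7/4 - 10))*150 = (16 - 33/4)*150 = (31/4)*150 = 2325/2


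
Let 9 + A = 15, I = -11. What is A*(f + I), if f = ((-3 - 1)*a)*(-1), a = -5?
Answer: -186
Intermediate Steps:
A = 6 (A = -9 + 15 = 6)
f = -20 (f = ((-3 - 1)*(-5))*(-1) = -4*(-5)*(-1) = 20*(-1) = -20)
A*(f + I) = 6*(-20 - 11) = 6*(-31) = -186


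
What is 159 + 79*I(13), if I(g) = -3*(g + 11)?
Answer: -5529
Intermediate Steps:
I(g) = -33 - 3*g (I(g) = -3*(11 + g) = -33 - 3*g)
159 + 79*I(13) = 159 + 79*(-33 - 3*13) = 159 + 79*(-33 - 39) = 159 + 79*(-72) = 159 - 5688 = -5529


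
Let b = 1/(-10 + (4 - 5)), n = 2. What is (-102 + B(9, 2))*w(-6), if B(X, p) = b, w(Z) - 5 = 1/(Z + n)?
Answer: -21337/44 ≈ -484.93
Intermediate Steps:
w(Z) = 5 + 1/(2 + Z) (w(Z) = 5 + 1/(Z + 2) = 5 + 1/(2 + Z))
b = -1/11 (b = 1/(-10 - 1) = 1/(-11) = -1/11 ≈ -0.090909)
B(X, p) = -1/11
(-102 + B(9, 2))*w(-6) = (-102 - 1/11)*((11 + 5*(-6))/(2 - 6)) = -1123*(11 - 30)/(11*(-4)) = -(-1123)*(-19)/44 = -1123/11*19/4 = -21337/44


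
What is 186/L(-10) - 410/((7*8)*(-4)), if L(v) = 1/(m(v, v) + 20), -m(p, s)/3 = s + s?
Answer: 1666765/112 ≈ 14882.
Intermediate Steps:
m(p, s) = -6*s (m(p, s) = -3*(s + s) = -6*s)
L(v) = 1/(20 - 6*v) (L(v) = 1/(-6*v + 20) = 1/(20 - 6*v))
186/L(-10) - 410/((7*8)*(-4)) = 186/((-1/(-20 + 6*(-10)))) - 410/((7*8)*(-4)) = 186/((-1/(-20 - 60))) - 410/(56*(-4)) = 186/((-1/(-80))) - 410/(-224) = 186/((-1*(-1/80))) - 410*(-1/224) = 186/(1/80) + 205/112 = 186*80 + 205/112 = 14880 + 205/112 = 1666765/112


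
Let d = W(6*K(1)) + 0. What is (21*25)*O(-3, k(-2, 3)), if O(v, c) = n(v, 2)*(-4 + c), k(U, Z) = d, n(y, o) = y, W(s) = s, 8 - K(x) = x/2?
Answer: -64575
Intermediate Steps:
K(x) = 8 - x/2
d = 45 (d = 6*(8 - ½*1) + 0 = 6*(8 - ½) + 0 = 6*(15/2) + 0 = 45 + 0 = 45)
k(U, Z) = 45
O(v, c) = v*(-4 + c)
(21*25)*O(-3, k(-2, 3)) = (21*25)*(-3*(-4 + 45)) = 525*(-3*41) = 525*(-123) = -64575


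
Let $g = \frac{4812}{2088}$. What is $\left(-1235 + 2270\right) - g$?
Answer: $\frac{179689}{174} \approx 1032.7$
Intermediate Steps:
$g = \frac{401}{174}$ ($g = 4812 \cdot \frac{1}{2088} = \frac{401}{174} \approx 2.3046$)
$\left(-1235 + 2270\right) - g = \left(-1235 + 2270\right) - \frac{401}{174} = 1035 - \frac{401}{174} = \frac{179689}{174}$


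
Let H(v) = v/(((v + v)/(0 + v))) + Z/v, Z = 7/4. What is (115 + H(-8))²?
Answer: 12567025/1024 ≈ 12272.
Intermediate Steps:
Z = 7/4 (Z = 7*(¼) = 7/4 ≈ 1.7500)
H(v) = v/2 + 7/(4*v) (H(v) = v/(((v + v)/(0 + v))) + 7/(4*v) = v/(((2*v)/v)) + 7/(4*v) = v/2 + 7/(4*v))
(115 + H(-8))² = (115 + ((½)*(-8) + (7/4)/(-8)))² = (115 + (-4 + (7/4)*(-⅛)))² = (115 + (-4 - 7/32))² = (115 - 135/32)² = (3545/32)² = 12567025/1024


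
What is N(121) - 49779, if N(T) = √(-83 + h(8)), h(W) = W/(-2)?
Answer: -49779 + I*√87 ≈ -49779.0 + 9.3274*I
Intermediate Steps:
h(W) = -W/2 (h(W) = W*(-½) = -W/2)
N(T) = I*√87 (N(T) = √(-83 - ½*8) = √(-83 - 4) = √(-87) = I*√87)
N(121) - 49779 = I*√87 - 49779 = -49779 + I*√87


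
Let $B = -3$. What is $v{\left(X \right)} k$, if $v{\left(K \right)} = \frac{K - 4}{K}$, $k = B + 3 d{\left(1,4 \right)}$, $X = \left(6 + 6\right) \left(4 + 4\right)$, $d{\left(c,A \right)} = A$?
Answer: $\frac{69}{8} \approx 8.625$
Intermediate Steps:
$X = 96$ ($X = 12 \cdot 8 = 96$)
$k = 9$ ($k = -3 + 3 \cdot 4 = -3 + 12 = 9$)
$v{\left(K \right)} = \frac{-4 + K}{K}$
$v{\left(X \right)} k = \frac{-4 + 96}{96} \cdot 9 = \frac{1}{96} \cdot 92 \cdot 9 = \frac{23}{24} \cdot 9 = \frac{69}{8}$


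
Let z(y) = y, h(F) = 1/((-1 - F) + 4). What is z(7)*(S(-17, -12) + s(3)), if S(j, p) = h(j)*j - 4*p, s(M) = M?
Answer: 7021/20 ≈ 351.05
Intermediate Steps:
h(F) = 1/(3 - F)
S(j, p) = -4*p - j/(-3 + j) (S(j, p) = (-1/(-3 + j))*j - 4*p = -j/(-3 + j) - 4*p = -4*p - j/(-3 + j))
z(7)*(S(-17, -12) + s(3)) = 7*((-1*(-17) - 4*(-12)*(-3 - 17))/(-3 - 17) + 3) = 7*((17 - 4*(-12)*(-20))/(-20) + 3) = 7*(-(17 - 960)/20 + 3) = 7*(-1/20*(-943) + 3) = 7*(943/20 + 3) = 7*(1003/20) = 7021/20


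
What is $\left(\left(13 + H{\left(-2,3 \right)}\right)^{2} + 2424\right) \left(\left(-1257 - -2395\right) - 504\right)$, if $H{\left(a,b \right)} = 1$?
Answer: $1661080$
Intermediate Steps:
$\left(\left(13 + H{\left(-2,3 \right)}\right)^{2} + 2424\right) \left(\left(-1257 - -2395\right) - 504\right) = \left(\left(13 + 1\right)^{2} + 2424\right) \left(\left(-1257 - -2395\right) - 504\right) = \left(14^{2} + 2424\right) \left(\left(-1257 + 2395\right) + \left(-656 + 152\right)\right) = \left(196 + 2424\right) \left(1138 - 504\right) = 2620 \cdot 634 = 1661080$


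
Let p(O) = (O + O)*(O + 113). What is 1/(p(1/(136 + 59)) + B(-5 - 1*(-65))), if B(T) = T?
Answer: 38025/2325572 ≈ 0.016351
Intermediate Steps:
p(O) = 2*O*(113 + O) (p(O) = (2*O)*(113 + O) = 2*O*(113 + O))
1/(p(1/(136 + 59)) + B(-5 - 1*(-65))) = 1/(2*(113 + 1/(136 + 59))/(136 + 59) + (-5 - 1*(-65))) = 1/(2*(113 + 1/195)/195 + (-5 + 65)) = 1/(2*(1/195)*(113 + 1/195) + 60) = 1/(2*(1/195)*(22036/195) + 60) = 1/(44072/38025 + 60) = 1/(2325572/38025) = 38025/2325572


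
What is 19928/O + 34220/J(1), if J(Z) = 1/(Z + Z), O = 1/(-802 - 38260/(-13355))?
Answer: -42353313480/2671 ≈ -1.5857e+7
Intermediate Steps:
O = -2671/2134490 (O = 1/(-802 - 38260*(-1/13355)) = 1/(-802 + 7652/2671) = 1/(-2134490/2671) = -2671/2134490 ≈ -0.0012514)
J(Z) = 1/(2*Z)
19928/O + 34220/J(1) = 19928/(-2671/2134490) + 34220/(((½)/1)) = 19928*(-2134490/2671) + 34220/(((½)*1)) = -42536116720/2671 + 34220/(½) = -42536116720/2671 + 34220*2 = -42536116720/2671 + 68440 = -42353313480/2671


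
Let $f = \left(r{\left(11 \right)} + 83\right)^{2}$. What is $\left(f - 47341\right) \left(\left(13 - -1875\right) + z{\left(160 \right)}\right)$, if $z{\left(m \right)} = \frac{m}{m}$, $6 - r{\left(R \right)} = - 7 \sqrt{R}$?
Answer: $-73446209 + 2353694 \sqrt{11} \approx -6.564 \cdot 10^{7}$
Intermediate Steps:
$r{\left(R \right)} = 6 + 7 \sqrt{R}$ ($r{\left(R \right)} = 6 - - 7 \sqrt{R} = 6 + 7 \sqrt{R}$)
$z{\left(m \right)} = 1$
$f = \left(89 + 7 \sqrt{11}\right)^{2}$ ($f = \left(\left(6 + 7 \sqrt{11}\right) + 83\right)^{2} = \left(89 + 7 \sqrt{11}\right)^{2} \approx 12593.0$)
$\left(f - 47341\right) \left(\left(13 - -1875\right) + z{\left(160 \right)}\right) = \left(\left(8460 + 1246 \sqrt{11}\right) - 47341\right) \left(\left(13 - -1875\right) + 1\right) = \left(-38881 + 1246 \sqrt{11}\right) \left(\left(13 + 1875\right) + 1\right) = \left(-38881 + 1246 \sqrt{11}\right) \left(1888 + 1\right) = \left(-38881 + 1246 \sqrt{11}\right) 1889 = -73446209 + 2353694 \sqrt{11}$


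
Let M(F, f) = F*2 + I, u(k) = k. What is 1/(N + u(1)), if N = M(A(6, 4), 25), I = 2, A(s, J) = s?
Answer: 1/15 ≈ 0.066667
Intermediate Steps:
M(F, f) = 2 + 2*F (M(F, f) = F*2 + 2 = 2*F + 2 = 2 + 2*F)
N = 14 (N = 2 + 2*6 = 2 + 12 = 14)
1/(N + u(1)) = 1/(14 + 1) = 1/15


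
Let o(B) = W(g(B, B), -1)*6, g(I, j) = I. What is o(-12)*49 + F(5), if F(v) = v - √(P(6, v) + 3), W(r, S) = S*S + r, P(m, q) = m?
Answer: -3232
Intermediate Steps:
W(r, S) = r + S² (W(r, S) = S² + r = r + S²)
F(v) = -3 + v (F(v) = v - √(6 + 3) = v - √9 = v - 1*3 = v - 3 = -3 + v)
o(B) = 6 + 6*B (o(B) = (B + (-1)²)*6 = (B + 1)*6 = (1 + B)*6 = 6 + 6*B)
o(-12)*49 + F(5) = (6 + 6*(-12))*49 + (-3 + 5) = (6 - 72)*49 + 2 = -66*49 + 2 = -3234 + 2 = -3232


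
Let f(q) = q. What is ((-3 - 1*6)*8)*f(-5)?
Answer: 360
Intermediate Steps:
((-3 - 1*6)*8)*f(-5) = ((-3 - 1*6)*8)*(-5) = ((-3 - 6)*8)*(-5) = -9*8*(-5) = -72*(-5) = 360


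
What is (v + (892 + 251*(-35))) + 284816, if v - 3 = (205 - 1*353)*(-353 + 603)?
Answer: 239926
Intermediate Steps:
v = -36997 (v = 3 + (205 - 1*353)*(-353 + 603) = 3 + (205 - 353)*250 = 3 - 148*250 = 3 - 37000 = -36997)
(v + (892 + 251*(-35))) + 284816 = (-36997 + (892 + 251*(-35))) + 284816 = (-36997 + (892 - 8785)) + 284816 = (-36997 - 7893) + 284816 = -44890 + 284816 = 239926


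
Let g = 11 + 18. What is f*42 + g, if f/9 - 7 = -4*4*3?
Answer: -15469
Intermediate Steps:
f = -369 (f = 63 + 9*(-4*4*3) = 63 + 9*(-16*3) = 63 + 9*(-48) = 63 - 432 = -369)
g = 29
f*42 + g = -369*42 + 29 = -15498 + 29 = -15469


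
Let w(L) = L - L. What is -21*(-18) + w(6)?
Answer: 378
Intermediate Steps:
w(L) = 0
-21*(-18) + w(6) = -21*(-18) + 0 = 378 + 0 = 378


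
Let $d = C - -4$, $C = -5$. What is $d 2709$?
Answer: $-2709$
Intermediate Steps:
$d = -1$ ($d = -5 - -4 = -5 + 4 = -1$)
$d 2709 = \left(-1\right) 2709 = -2709$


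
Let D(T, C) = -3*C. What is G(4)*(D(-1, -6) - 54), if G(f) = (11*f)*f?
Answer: -6336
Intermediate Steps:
G(f) = 11*f²
G(4)*(D(-1, -6) - 54) = (11*4²)*(-3*(-6) - 54) = (11*16)*(18 - 54) = 176*(-36) = -6336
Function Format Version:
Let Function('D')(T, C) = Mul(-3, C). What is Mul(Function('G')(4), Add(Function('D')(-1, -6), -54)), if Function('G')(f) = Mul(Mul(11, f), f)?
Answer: -6336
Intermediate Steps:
Function('G')(f) = Mul(11, Pow(f, 2))
Mul(Function('G')(4), Add(Function('D')(-1, -6), -54)) = Mul(Mul(11, Pow(4, 2)), Add(Mul(-3, -6), -54)) = Mul(Mul(11, 16), Add(18, -54)) = Mul(176, -36) = -6336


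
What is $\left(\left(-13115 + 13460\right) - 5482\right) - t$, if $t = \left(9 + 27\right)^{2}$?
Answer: $-6433$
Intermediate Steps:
$t = 1296$ ($t = 36^{2} = 1296$)
$\left(\left(-13115 + 13460\right) - 5482\right) - t = \left(\left(-13115 + 13460\right) - 5482\right) - 1296 = \left(345 - 5482\right) - 1296 = -5137 - 1296 = -6433$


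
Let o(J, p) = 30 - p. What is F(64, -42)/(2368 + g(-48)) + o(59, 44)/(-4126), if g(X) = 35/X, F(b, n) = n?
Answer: -3363605/234416627 ≈ -0.014349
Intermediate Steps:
F(64, -42)/(2368 + g(-48)) + o(59, 44)/(-4126) = -42/(2368 + 35/(-48)) + (30 - 1*44)/(-4126) = -42/(2368 + 35*(-1/48)) + (30 - 44)*(-1/4126) = -42/(2368 - 35/48) - 14*(-1/4126) = -42/113629/48 + 7/2063 = -42*48/113629 + 7/2063 = -2016/113629 + 7/2063 = -3363605/234416627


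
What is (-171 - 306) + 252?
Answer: -225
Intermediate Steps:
(-171 - 306) + 252 = -477 + 252 = -225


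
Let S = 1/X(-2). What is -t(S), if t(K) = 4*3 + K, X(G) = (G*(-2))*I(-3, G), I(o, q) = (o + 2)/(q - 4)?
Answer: -27/2 ≈ -13.500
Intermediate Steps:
I(o, q) = (2 + o)/(-4 + q)
X(G) = 2*G/(-4 + G) (X(G) = (G*(-2))*((2 - 3)/(-4 + G)) = (-2*G)*(-1/(-4 + G)) = 2*G/(-4 + G))
S = 3/2 (S = 1/(2*(-2)/(-4 - 2)) = 1/(2*(-2)/(-6)) = 1/(2*(-2)*(-1/6)) = 1/(2/3) = 3/2 ≈ 1.5000)
t(K) = 12 + K
-t(S) = -(12 + 3/2) = -1*27/2 = -27/2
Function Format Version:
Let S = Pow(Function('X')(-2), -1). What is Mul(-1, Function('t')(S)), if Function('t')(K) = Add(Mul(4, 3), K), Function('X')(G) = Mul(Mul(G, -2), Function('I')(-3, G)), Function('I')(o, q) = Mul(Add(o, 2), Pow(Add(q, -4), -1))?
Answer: Rational(-27, 2) ≈ -13.500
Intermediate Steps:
Function('I')(o, q) = Mul(Pow(Add(-4, q), -1), Add(2, o)) (Function('I')(o, q) = Mul(Add(2, o), Pow(Add(-4, q), -1)) = Mul(Pow(Add(-4, q), -1), Add(2, o)))
Function('X')(G) = Mul(2, G, Pow(Add(-4, G), -1)) (Function('X')(G) = Mul(Mul(G, -2), Mul(Pow(Add(-4, G), -1), Add(2, -3))) = Mul(Mul(-2, G), Mul(Pow(Add(-4, G), -1), -1)) = Mul(Mul(-2, G), Mul(-1, Pow(Add(-4, G), -1))) = Mul(2, G, Pow(Add(-4, G), -1)))
S = Rational(3, 2) (S = Pow(Mul(2, -2, Pow(Add(-4, -2), -1)), -1) = Pow(Mul(2, -2, Pow(-6, -1)), -1) = Pow(Mul(2, -2, Rational(-1, 6)), -1) = Pow(Rational(2, 3), -1) = Rational(3, 2) ≈ 1.5000)
Function('t')(K) = Add(12, K)
Mul(-1, Function('t')(S)) = Mul(-1, Add(12, Rational(3, 2))) = Mul(-1, Rational(27, 2)) = Rational(-27, 2)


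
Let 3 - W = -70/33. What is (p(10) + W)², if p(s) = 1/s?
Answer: 2968729/108900 ≈ 27.261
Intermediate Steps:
W = 169/33 (W = 3 - (-70)/33 = 3 - 1*(-70/33) = 3 + 70/33 = 169/33 ≈ 5.1212)
p(s) = 1/s
(p(10) + W)² = (1/10 + 169/33)² = (⅒ + 169/33)² = (1723/330)² = 2968729/108900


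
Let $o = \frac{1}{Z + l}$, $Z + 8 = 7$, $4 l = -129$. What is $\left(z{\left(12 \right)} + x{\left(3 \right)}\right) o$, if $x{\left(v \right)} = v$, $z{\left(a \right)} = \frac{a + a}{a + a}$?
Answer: $- \frac{16}{133} \approx -0.1203$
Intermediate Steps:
$l = - \frac{129}{4}$ ($l = \frac{1}{4} \left(-129\right) = - \frac{129}{4} \approx -32.25$)
$z{\left(a \right)} = 1$ ($z{\left(a \right)} = \frac{2 a}{2 a} = 2 a \frac{1}{2 a} = 1$)
$Z = -1$ ($Z = -8 + 7 = -1$)
$o = - \frac{4}{133}$ ($o = \frac{1}{-1 - \frac{129}{4}} = \frac{1}{- \frac{133}{4}} = - \frac{4}{133} \approx -0.030075$)
$\left(z{\left(12 \right)} + x{\left(3 \right)}\right) o = \left(1 + 3\right) \left(- \frac{4}{133}\right) = 4 \left(- \frac{4}{133}\right) = - \frac{16}{133}$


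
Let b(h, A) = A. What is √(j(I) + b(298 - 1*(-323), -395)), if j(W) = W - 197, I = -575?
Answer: I*√1167 ≈ 34.161*I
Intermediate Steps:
j(W) = -197 + W
√(j(I) + b(298 - 1*(-323), -395)) = √((-197 - 575) - 395) = √(-772 - 395) = √(-1167) = I*√1167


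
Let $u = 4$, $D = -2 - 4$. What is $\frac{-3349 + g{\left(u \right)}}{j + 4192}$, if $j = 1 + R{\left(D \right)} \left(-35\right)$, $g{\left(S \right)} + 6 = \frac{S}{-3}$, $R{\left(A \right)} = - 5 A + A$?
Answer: $- \frac{10069}{10059} \approx -1.001$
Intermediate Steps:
$D = -6$
$R{\left(A \right)} = - 4 A$
$g{\left(S \right)} = -6 - \frac{S}{3}$ ($g{\left(S \right)} = -6 + \frac{S}{-3} = -6 + S \left(- \frac{1}{3}\right) = -6 - \frac{S}{3}$)
$j = -839$ ($j = 1 + \left(-4\right) \left(-6\right) \left(-35\right) = 1 + 24 \left(-35\right) = 1 - 840 = -839$)
$\frac{-3349 + g{\left(u \right)}}{j + 4192} = \frac{-3349 - \frac{22}{3}}{-839 + 4192} = \frac{-3349 - \frac{22}{3}}{3353} = \left(-3349 - \frac{22}{3}\right) \frac{1}{3353} = \left(- \frac{10069}{3}\right) \frac{1}{3353} = - \frac{10069}{10059}$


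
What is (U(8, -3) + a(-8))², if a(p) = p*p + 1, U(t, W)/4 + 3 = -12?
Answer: 25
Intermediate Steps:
U(t, W) = -60 (U(t, W) = -12 + 4*(-12) = -12 - 48 = -60)
a(p) = 1 + p² (a(p) = p² + 1 = 1 + p²)
(U(8, -3) + a(-8))² = (-60 + (1 + (-8)²))² = (-60 + (1 + 64))² = (-60 + 65)² = 5² = 25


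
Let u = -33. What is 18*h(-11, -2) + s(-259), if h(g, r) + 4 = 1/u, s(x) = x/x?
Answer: -787/11 ≈ -71.545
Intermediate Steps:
s(x) = 1
h(g, r) = -133/33 (h(g, r) = -4 + 1/(-33) = -4 + 1*(-1/33) = -4 - 1/33 = -133/33)
18*h(-11, -2) + s(-259) = 18*(-133/33) + 1 = -798/11 + 1 = -787/11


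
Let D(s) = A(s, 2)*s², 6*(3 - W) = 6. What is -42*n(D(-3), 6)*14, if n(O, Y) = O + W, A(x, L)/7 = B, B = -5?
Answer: 184044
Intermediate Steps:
W = 2 (W = 3 - ⅙*6 = 3 - 1 = 2)
A(x, L) = -35 (A(x, L) = 7*(-5) = -35)
D(s) = -35*s²
n(O, Y) = 2 + O (n(O, Y) = O + 2 = 2 + O)
-42*n(D(-3), 6)*14 = -42*(2 - 35*(-3)²)*14 = -42*(2 - 35*9)*14 = -42*(2 - 315)*14 = -42*(-313)*14 = 13146*14 = 184044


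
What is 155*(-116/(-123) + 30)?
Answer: 589930/123 ≈ 4796.2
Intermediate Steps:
155*(-116/(-123) + 30) = 155*(-116*(-1/123) + 30) = 155*(116/123 + 30) = 155*(3806/123) = 589930/123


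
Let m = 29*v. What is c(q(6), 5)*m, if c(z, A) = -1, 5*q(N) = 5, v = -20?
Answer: 580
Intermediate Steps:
q(N) = 1 (q(N) = (⅕)*5 = 1)
m = -580 (m = 29*(-20) = -580)
c(q(6), 5)*m = -1*(-580) = 580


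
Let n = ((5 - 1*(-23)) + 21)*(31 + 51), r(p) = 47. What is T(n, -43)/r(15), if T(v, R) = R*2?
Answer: -86/47 ≈ -1.8298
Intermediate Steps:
n = 4018 (n = ((5 + 23) + 21)*82 = (28 + 21)*82 = 49*82 = 4018)
T(v, R) = 2*R
T(n, -43)/r(15) = (2*(-43))/47 = -86*1/47 = -86/47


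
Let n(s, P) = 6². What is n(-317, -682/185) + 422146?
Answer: 422182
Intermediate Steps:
n(s, P) = 36
n(-317, -682/185) + 422146 = 36 + 422146 = 422182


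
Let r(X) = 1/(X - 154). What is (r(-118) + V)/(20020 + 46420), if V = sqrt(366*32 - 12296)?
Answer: -1/18071680 + I*sqrt(146)/33220 ≈ -5.5335e-8 + 0.00036373*I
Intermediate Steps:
r(X) = 1/(-154 + X)
V = 2*I*sqrt(146) (V = sqrt(11712 - 12296) = sqrt(-584) = 2*I*sqrt(146) ≈ 24.166*I)
(r(-118) + V)/(20020 + 46420) = (1/(-154 - 118) + 2*I*sqrt(146))/(20020 + 46420) = (1/(-272) + 2*I*sqrt(146))/66440 = (-1/272 + 2*I*sqrt(146))*(1/66440) = -1/18071680 + I*sqrt(146)/33220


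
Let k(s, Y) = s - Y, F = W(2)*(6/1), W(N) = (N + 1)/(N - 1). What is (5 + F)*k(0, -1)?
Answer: 23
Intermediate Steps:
W(N) = (1 + N)/(-1 + N)
F = 18 (F = ((1 + 2)/(-1 + 2))*(6/1) = (3/1)*(6*1) = (1*3)*6 = 3*6 = 18)
(5 + F)*k(0, -1) = (5 + 18)*(0 - 1*(-1)) = 23*(0 + 1) = 23*1 = 23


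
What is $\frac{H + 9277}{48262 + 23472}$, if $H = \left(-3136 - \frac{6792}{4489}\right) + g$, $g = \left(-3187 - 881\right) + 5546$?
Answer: $\frac{34194899}{322013926} \approx 0.10619$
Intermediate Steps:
$g = 1478$ ($g = -4068 + 5546 = 1478$)
$H = - \frac{7449554}{4489}$ ($H = \left(-3136 - \frac{6792}{4489}\right) + 1478 = - \frac{14084296}{4489} + 1478 = - \frac{7449554}{4489} \approx -1659.5$)
$\frac{H + 9277}{48262 + 23472} = \frac{- \frac{7449554}{4489} + 9277}{48262 + 23472} = \frac{34194899}{4489 \cdot 71734} = \frac{34194899}{4489} \cdot \frac{1}{71734} = \frac{34194899}{322013926}$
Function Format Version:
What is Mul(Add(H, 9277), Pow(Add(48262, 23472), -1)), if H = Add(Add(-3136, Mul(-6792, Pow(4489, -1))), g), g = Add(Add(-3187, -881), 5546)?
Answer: Rational(34194899, 322013926) ≈ 0.10619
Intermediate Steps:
g = 1478 (g = Add(-4068, 5546) = 1478)
H = Rational(-7449554, 4489) (H = Add(Add(-3136, Mul(-6792, Pow(4489, -1))), 1478) = Add(Add(-3136, Mul(-6792, Rational(1, 4489))), 1478) = Add(Add(-3136, Rational(-6792, 4489)), 1478) = Add(Rational(-14084296, 4489), 1478) = Rational(-7449554, 4489) ≈ -1659.5)
Mul(Add(H, 9277), Pow(Add(48262, 23472), -1)) = Mul(Add(Rational(-7449554, 4489), 9277), Pow(Add(48262, 23472), -1)) = Mul(Rational(34194899, 4489), Pow(71734, -1)) = Mul(Rational(34194899, 4489), Rational(1, 71734)) = Rational(34194899, 322013926)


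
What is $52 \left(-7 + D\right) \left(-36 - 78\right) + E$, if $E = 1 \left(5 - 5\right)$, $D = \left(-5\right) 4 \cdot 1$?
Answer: $160056$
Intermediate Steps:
$D = -20$ ($D = \left(-20\right) 1 = -20$)
$E = 0$ ($E = 1 \cdot 0 = 0$)
$52 \left(-7 + D\right) \left(-36 - 78\right) + E = 52 \left(-7 - 20\right) \left(-36 - 78\right) + 0 = 52 \left(\left(-27\right) \left(-114\right)\right) + 0 = 52 \cdot 3078 + 0 = 160056 + 0 = 160056$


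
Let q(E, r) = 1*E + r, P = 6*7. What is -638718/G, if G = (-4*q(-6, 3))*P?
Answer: -106453/84 ≈ -1267.3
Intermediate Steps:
P = 42
q(E, r) = E + r
G = 504 (G = -4*(-6 + 3)*42 = -4*(-3)*42 = 12*42 = 504)
-638718/G = -638718/504 = -638718*1/504 = -106453/84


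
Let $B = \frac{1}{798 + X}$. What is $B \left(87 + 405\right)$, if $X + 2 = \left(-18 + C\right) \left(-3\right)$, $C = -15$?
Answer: $\frac{492}{895} \approx 0.54972$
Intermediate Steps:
$X = 97$ ($X = -2 + \left(-18 - 15\right) \left(-3\right) = -2 - -99 = -2 + 99 = 97$)
$B = \frac{1}{895}$ ($B = \frac{1}{798 + 97} = \frac{1}{895} \approx 0.0011173$)
$B \left(87 + 405\right) = \frac{87 + 405}{895} = \frac{1}{895} \cdot 492 = \frac{492}{895}$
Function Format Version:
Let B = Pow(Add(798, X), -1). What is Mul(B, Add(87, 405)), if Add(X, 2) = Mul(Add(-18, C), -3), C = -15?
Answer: Rational(492, 895) ≈ 0.54972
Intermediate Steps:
X = 97 (X = Add(-2, Mul(Add(-18, -15), -3)) = Add(-2, Mul(-33, -3)) = Add(-2, 99) = 97)
B = Rational(1, 895) (B = Pow(Add(798, 97), -1) = Pow(895, -1) = Rational(1, 895) ≈ 0.0011173)
Mul(B, Add(87, 405)) = Mul(Rational(1, 895), Add(87, 405)) = Mul(Rational(1, 895), 492) = Rational(492, 895)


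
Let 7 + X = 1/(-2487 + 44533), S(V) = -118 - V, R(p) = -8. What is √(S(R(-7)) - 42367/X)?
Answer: 2*√128690942794653/294321 ≈ 77.087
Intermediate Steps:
X = -294321/42046 (X = -7 + 1/(-2487 + 44533) = -7 + 1/42046 = -294321/42046 ≈ -7.0000)
√(S(R(-7)) - 42367/X) = √((-118 - 1*(-8)) - 42367/(-294321/42046)) = √((-118 + 8) - 42367*(-42046/294321)) = √(-110 + 1781362882/294321) = √(1748987572/294321) = 2*√128690942794653/294321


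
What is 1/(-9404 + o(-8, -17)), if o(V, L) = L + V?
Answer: -1/9429 ≈ -0.00010606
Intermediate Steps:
1/(-9404 + o(-8, -17)) = 1/(-9404 + (-17 - 8)) = 1/(-9404 - 25) = 1/(-9429) = -1/9429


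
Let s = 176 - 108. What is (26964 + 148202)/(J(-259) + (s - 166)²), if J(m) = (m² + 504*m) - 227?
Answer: -87583/27039 ≈ -3.2391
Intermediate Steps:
s = 68
J(m) = -227 + m² + 504*m
(26964 + 148202)/(J(-259) + (s - 166)²) = (26964 + 148202)/((-227 + (-259)² + 504*(-259)) + (68 - 166)²) = 175166/((-227 + 67081 - 130536) + (-98)²) = 175166/(-63682 + 9604) = 175166/(-54078) = 175166*(-1/54078) = -87583/27039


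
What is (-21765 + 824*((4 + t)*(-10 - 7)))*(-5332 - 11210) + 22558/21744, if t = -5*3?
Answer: -23797580170273/10872 ≈ -2.1889e+9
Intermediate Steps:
t = -15
(-21765 + 824*((4 + t)*(-10 - 7)))*(-5332 - 11210) + 22558/21744 = (-21765 + 824*((4 - 15)*(-10 - 7)))*(-5332 - 11210) + 22558/21744 = (-21765 + 824*(-11*(-17)))*(-16542) + 22558*(1/21744) = (-21765 + 824*187)*(-16542) + 11279/10872 = (-21765 + 154088)*(-16542) + 11279/10872 = 132323*(-16542) + 11279/10872 = -2188887066 + 11279/10872 = -23797580170273/10872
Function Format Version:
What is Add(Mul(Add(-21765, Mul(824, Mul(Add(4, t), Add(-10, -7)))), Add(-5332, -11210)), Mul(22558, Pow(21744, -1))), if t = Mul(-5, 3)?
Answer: Rational(-23797580170273, 10872) ≈ -2.1889e+9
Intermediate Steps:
t = -15
Add(Mul(Add(-21765, Mul(824, Mul(Add(4, t), Add(-10, -7)))), Add(-5332, -11210)), Mul(22558, Pow(21744, -1))) = Add(Mul(Add(-21765, Mul(824, Mul(Add(4, -15), Add(-10, -7)))), Add(-5332, -11210)), Mul(22558, Pow(21744, -1))) = Add(Mul(Add(-21765, Mul(824, Mul(-11, -17))), -16542), Mul(22558, Rational(1, 21744))) = Add(Mul(Add(-21765, Mul(824, 187)), -16542), Rational(11279, 10872)) = Add(Mul(Add(-21765, 154088), -16542), Rational(11279, 10872)) = Add(Mul(132323, -16542), Rational(11279, 10872)) = Add(-2188887066, Rational(11279, 10872)) = Rational(-23797580170273, 10872)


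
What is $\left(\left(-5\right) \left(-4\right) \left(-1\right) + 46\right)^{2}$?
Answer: $676$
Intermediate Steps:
$\left(\left(-5\right) \left(-4\right) \left(-1\right) + 46\right)^{2} = \left(20 \left(-1\right) + 46\right)^{2} = \left(-20 + 46\right)^{2} = 26^{2} = 676$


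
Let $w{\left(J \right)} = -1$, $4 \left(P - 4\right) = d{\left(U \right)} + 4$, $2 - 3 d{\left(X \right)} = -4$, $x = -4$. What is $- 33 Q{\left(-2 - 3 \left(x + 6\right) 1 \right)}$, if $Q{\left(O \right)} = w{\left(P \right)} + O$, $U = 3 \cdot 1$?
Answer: $297$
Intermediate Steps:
$U = 3$
$d{\left(X \right)} = 2$ ($d{\left(X \right)} = \frac{2}{3} - - \frac{4}{3} = \frac{2}{3} + \frac{4}{3} = 2$)
$P = \frac{11}{2}$ ($P = 4 + \frac{2 + 4}{4} = 4 + \frac{1}{4} \cdot 6 = 4 + \frac{3}{2} = \frac{11}{2} \approx 5.5$)
$Q{\left(O \right)} = -1 + O$
$- 33 Q{\left(-2 - 3 \left(x + 6\right) 1 \right)} = - 33 \left(-1 - \left(2 + 3 \left(-4 + 6\right) 1\right)\right) = - 33 \left(-1 - \left(2 + 3 \cdot 2 \cdot 1\right)\right) = - 33 \left(-1 - 8\right) = \left(-33\right) \left(-9\right) = 297$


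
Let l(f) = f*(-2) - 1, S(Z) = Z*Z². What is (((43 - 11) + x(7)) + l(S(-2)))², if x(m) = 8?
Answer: 3025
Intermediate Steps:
S(Z) = Z³
l(f) = -1 - 2*f (l(f) = -2*f - 1 = -1 - 2*f)
(((43 - 11) + x(7)) + l(S(-2)))² = (((43 - 11) + 8) + (-1 - 2*(-2)³))² = ((32 + 8) + (-1 - 2*(-8)))² = (40 + (-1 + 16))² = (40 + 15)² = 55² = 3025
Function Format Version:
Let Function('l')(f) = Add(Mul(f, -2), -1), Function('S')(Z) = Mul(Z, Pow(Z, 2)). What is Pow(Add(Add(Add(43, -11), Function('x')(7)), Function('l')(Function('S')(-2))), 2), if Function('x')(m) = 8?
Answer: 3025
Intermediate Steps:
Function('S')(Z) = Pow(Z, 3)
Function('l')(f) = Add(-1, Mul(-2, f)) (Function('l')(f) = Add(Mul(-2, f), -1) = Add(-1, Mul(-2, f)))
Pow(Add(Add(Add(43, -11), Function('x')(7)), Function('l')(Function('S')(-2))), 2) = Pow(Add(Add(Add(43, -11), 8), Add(-1, Mul(-2, Pow(-2, 3)))), 2) = Pow(Add(Add(32, 8), Add(-1, Mul(-2, -8))), 2) = Pow(Add(40, Add(-1, 16)), 2) = Pow(Add(40, 15), 2) = Pow(55, 2) = 3025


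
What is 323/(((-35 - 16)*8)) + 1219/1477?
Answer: 1193/35448 ≈ 0.033655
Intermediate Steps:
323/(((-35 - 16)*8)) + 1219/1477 = 323/((-51*8)) + 1219*(1/1477) = 323/(-408) + 1219/1477 = 323*(-1/408) + 1219/1477 = -19/24 + 1219/1477 = 1193/35448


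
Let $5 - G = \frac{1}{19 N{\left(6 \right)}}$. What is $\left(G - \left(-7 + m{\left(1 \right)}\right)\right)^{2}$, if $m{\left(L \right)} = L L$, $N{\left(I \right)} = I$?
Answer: $\frac{1570009}{12996} \approx 120.81$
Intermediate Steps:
$m{\left(L \right)} = L^{2}$
$G = \frac{569}{114}$ ($G = 5 - \frac{1}{19 \cdot 6} = 5 - \frac{1}{114} = \frac{569}{114} \approx 4.9912$)
$\left(G - \left(-7 + m{\left(1 \right)}\right)\right)^{2} = \left(\frac{569}{114} + \left(7 - 1^{2}\right)\right)^{2} = \left(\frac{569}{114} + \left(7 - 1\right)\right)^{2} = \left(\frac{569}{114} + 6\right)^{2} = \left(\frac{1253}{114}\right)^{2} = \frac{1570009}{12996}$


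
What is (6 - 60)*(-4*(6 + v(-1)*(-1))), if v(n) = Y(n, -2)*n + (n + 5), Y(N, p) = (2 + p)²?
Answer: 432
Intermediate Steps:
v(n) = 5 + n (v(n) = (2 - 2)²*n + (n + 5) = 0²*n + (5 + n) = 0*n + (5 + n) = 0 + (5 + n) = 5 + n)
(6 - 60)*(-4*(6 + v(-1)*(-1))) = (6 - 60)*(-4*(6 + (5 - 1)*(-1))) = -(-216)*(6 + 4*(-1)) = -(-216)*(6 - 4) = -(-216)*2 = -54*(-8) = 432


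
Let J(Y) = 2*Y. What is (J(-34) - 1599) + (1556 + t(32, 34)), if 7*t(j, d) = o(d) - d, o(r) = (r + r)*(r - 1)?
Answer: 1433/7 ≈ 204.71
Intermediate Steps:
o(r) = 2*r*(-1 + r) (o(r) = (2*r)*(-1 + r) = 2*r*(-1 + r))
t(j, d) = -d/7 + 2*d*(-1 + d)/7 (t(j, d) = (2*d*(-1 + d) - d)/7 = (-d + 2*d*(-1 + d))/7 = -d/7 + 2*d*(-1 + d)/7)
(J(-34) - 1599) + (1556 + t(32, 34)) = (2*(-34) - 1599) + (1556 + (⅐)*34*(-3 + 2*34)) = (-68 - 1599) + (1556 + (⅐)*34*(-3 + 68)) = -1667 + (1556 + (⅐)*34*65) = -1667 + (1556 + 2210/7) = -1667 + 13102/7 = 1433/7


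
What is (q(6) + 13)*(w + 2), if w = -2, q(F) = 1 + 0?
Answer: 0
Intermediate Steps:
q(F) = 1
(q(6) + 13)*(w + 2) = (1 + 13)*(-2 + 2) = 14*0 = 0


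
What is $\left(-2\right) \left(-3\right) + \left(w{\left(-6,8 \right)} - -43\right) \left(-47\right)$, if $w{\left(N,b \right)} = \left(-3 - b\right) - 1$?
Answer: $-1451$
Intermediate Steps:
$w{\left(N,b \right)} = -4 - b$
$\left(-2\right) \left(-3\right) + \left(w{\left(-6,8 \right)} - -43\right) \left(-47\right) = \left(-2\right) \left(-3\right) + \left(\left(-4 - 8\right) - -43\right) \left(-47\right) = 6 + \left(\left(-4 - 8\right) + 43\right) \left(-47\right) = 6 + \left(-12 + 43\right) \left(-47\right) = 6 + 31 \left(-47\right) = 6 - 1457 = -1451$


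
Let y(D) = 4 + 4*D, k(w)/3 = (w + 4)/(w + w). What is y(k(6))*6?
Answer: 84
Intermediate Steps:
k(w) = 3*(4 + w)/(2*w) (k(w) = 3*((w + 4)/(w + w)) = 3*((4 + w)/((2*w))) = 3*((4 + w)*(1/(2*w))) = 3*((4 + w)/(2*w)) = 3*(4 + w)/(2*w))
y(k(6))*6 = (4 + 4*(3/2 + 6/6))*6 = (4 + 4*(3/2 + 6*(1/6)))*6 = (4 + 4*(3/2 + 1))*6 = (4 + 4*(5/2))*6 = (4 + 10)*6 = 14*6 = 84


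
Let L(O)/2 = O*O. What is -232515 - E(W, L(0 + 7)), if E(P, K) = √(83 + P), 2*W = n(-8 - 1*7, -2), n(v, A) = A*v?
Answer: -232515 - 7*√2 ≈ -2.3253e+5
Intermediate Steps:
L(O) = 2*O² (L(O) = 2*(O*O) = 2*O²)
W = 15 (W = (-2*(-8 - 1*7))/2 = (-2*(-8 - 7))/2 = (-2*(-15))/2 = (½)*30 = 15)
-232515 - E(W, L(0 + 7)) = -232515 - √(83 + 15) = -232515 - √98 = -232515 - 7*√2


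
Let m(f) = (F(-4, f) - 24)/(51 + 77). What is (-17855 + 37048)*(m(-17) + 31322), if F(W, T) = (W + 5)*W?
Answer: 19237086321/32 ≈ 6.0116e+8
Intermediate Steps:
F(W, T) = W*(5 + W) (F(W, T) = (5 + W)*W = W*(5 + W))
m(f) = -7/32 (m(f) = (-4*(5 - 4) - 24)/(51 + 77) = (-4*1 - 24)/128 = (-4 - 24)*(1/128) = -28*1/128 = -7/32)
(-17855 + 37048)*(m(-17) + 31322) = (-17855 + 37048)*(-7/32 + 31322) = 19193*(1002297/32) = 19237086321/32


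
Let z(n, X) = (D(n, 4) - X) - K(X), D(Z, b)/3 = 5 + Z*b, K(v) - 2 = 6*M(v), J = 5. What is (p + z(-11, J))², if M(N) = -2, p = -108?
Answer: 48400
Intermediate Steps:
K(v) = -10 (K(v) = 2 + 6*(-2) = 2 - 12 = -10)
D(Z, b) = 15 + 3*Z*b (D(Z, b) = 3*(5 + Z*b) = 15 + 3*Z*b)
z(n, X) = 25 - X + 12*n (z(n, X) = ((15 + 3*n*4) - X) - 1*(-10) = ((15 + 12*n) - X) + 10 = (15 - X + 12*n) + 10 = 25 - X + 12*n)
(p + z(-11, J))² = (-108 + (25 - 1*5 + 12*(-11)))² = (-108 + (25 - 5 - 132))² = (-108 - 112)² = (-220)² = 48400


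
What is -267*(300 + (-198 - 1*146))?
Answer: 11748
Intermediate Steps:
-267*(300 + (-198 - 1*146)) = -267*(300 + (-198 - 146)) = -267*(300 - 344) = -267*(-44) = 11748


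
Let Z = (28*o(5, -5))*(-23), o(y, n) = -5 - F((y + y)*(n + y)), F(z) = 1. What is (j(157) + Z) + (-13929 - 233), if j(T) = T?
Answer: -10141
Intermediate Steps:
o(y, n) = -6 (o(y, n) = -5 - 1*1 = -5 - 1 = -6)
Z = 3864 (Z = (28*(-6))*(-23) = -168*(-23) = 3864)
(j(157) + Z) + (-13929 - 233) = (157 + 3864) + (-13929 - 233) = 4021 - 14162 = -10141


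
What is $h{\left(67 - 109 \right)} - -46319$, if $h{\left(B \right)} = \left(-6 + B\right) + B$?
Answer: $46229$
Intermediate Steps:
$h{\left(B \right)} = -6 + 2 B$
$h{\left(67 - 109 \right)} - -46319 = \left(-6 + 2 \left(67 - 109\right)\right) - -46319 = \left(-6 + 2 \left(67 - 109\right)\right) + 46319 = \left(-6 + 2 \left(-42\right)\right) + 46319 = \left(-6 - 84\right) + 46319 = -90 + 46319 = 46229$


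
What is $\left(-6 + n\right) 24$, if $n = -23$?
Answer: $-696$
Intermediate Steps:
$\left(-6 + n\right) 24 = \left(-6 - 23\right) 24 = \left(-29\right) 24 = -696$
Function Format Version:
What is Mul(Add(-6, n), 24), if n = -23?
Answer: -696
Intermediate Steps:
Mul(Add(-6, n), 24) = Mul(Add(-6, -23), 24) = Mul(-29, 24) = -696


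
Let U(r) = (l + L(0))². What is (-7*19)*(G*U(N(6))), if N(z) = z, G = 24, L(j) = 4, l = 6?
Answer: -319200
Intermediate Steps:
U(r) = 100 (U(r) = (6 + 4)² = 10² = 100)
(-7*19)*(G*U(N(6))) = (-7*19)*(24*100) = -133*2400 = -319200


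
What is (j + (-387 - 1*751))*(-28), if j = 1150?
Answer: -336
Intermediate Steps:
(j + (-387 - 1*751))*(-28) = (1150 + (-387 - 1*751))*(-28) = (1150 + (-387 - 751))*(-28) = (1150 - 1138)*(-28) = 12*(-28) = -336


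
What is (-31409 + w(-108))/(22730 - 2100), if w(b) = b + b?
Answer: -6325/4126 ≈ -1.5330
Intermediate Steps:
w(b) = 2*b
(-31409 + w(-108))/(22730 - 2100) = (-31409 + 2*(-108))/(22730 - 2100) = (-31409 - 216)/20630 = -31625*1/20630 = -6325/4126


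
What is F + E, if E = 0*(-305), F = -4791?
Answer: -4791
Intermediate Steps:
E = 0
F + E = -4791 + 0 = -4791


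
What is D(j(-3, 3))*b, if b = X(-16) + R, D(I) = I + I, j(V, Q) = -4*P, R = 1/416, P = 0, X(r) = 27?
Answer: 0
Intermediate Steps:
R = 1/416 ≈ 0.0024038
j(V, Q) = 0 (j(V, Q) = -4*0 = 0)
D(I) = 2*I
b = 11233/416 (b = 27 + 1/416 = 11233/416 ≈ 27.002)
D(j(-3, 3))*b = (2*0)*(11233/416) = 0*(11233/416) = 0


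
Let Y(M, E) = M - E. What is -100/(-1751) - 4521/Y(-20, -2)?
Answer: 2639357/10506 ≈ 251.22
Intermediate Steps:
-100/(-1751) - 4521/Y(-20, -2) = -100/(-1751) - 4521/(-20 - 1*(-2)) = -100*(-1/1751) - 4521/(-20 + 2) = 100/1751 - 4521/(-18) = 100/1751 - 4521*(-1/18) = 100/1751 + 1507/6 = 2639357/10506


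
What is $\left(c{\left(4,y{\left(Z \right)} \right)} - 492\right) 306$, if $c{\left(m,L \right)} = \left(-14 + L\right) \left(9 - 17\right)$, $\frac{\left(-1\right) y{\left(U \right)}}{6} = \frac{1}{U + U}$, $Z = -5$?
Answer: $- \frac{588744}{5} \approx -1.1775 \cdot 10^{5}$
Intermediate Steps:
$y{\left(U \right)} = - \frac{3}{U}$ ($y{\left(U \right)} = - \frac{6}{U + U} = - \frac{6}{2 U} = - 6 \frac{1}{2 U} = - \frac{3}{U}$)
$c{\left(m,L \right)} = 112 - 8 L$ ($c{\left(m,L \right)} = \left(-14 + L\right) \left(-8\right) = 112 - 8 L$)
$\left(c{\left(4,y{\left(Z \right)} \right)} - 492\right) 306 = \left(\left(112 - 8 \left(- \frac{3}{-5}\right)\right) - 492\right) 306 = \left(\left(112 - 8 \left(\left(-3\right) \left(- \frac{1}{5}\right)\right)\right) - 492\right) 306 = \left(\left(112 - \frac{24}{5}\right) - 492\right) 306 = \left(\frac{536}{5} - 492\right) 306 = \left(- \frac{1924}{5}\right) 306 = - \frac{588744}{5}$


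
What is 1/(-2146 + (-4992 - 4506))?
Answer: -1/11644 ≈ -8.5881e-5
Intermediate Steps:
1/(-2146 + (-4992 - 4506)) = 1/(-2146 - 9498) = 1/(-11644) = -1/11644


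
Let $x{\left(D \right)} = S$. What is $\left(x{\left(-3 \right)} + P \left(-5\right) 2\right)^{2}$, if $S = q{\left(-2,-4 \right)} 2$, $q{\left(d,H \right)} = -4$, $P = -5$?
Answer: $1764$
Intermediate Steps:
$S = -8$ ($S = \left(-4\right) 2 = -8$)
$x{\left(D \right)} = -8$
$\left(x{\left(-3 \right)} + P \left(-5\right) 2\right)^{2} = \left(-8 + \left(-5\right) \left(-5\right) 2\right)^{2} = \left(-8 + 25 \cdot 2\right)^{2} = \left(-8 + 50\right)^{2} = 42^{2} = 1764$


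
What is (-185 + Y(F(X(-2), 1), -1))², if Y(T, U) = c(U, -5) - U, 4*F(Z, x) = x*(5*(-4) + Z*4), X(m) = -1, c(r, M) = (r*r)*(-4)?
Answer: 35344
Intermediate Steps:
c(r, M) = -4*r² (c(r, M) = r²*(-4) = -4*r²)
F(Z, x) = x*(-20 + 4*Z)/4 (F(Z, x) = (x*(5*(-4) + Z*4))/4 = (x*(-20 + 4*Z))/4 = x*(-20 + 4*Z)/4)
Y(T, U) = -U - 4*U² (Y(T, U) = -4*U² - U = -U - 4*U²)
(-185 + Y(F(X(-2), 1), -1))² = (-185 - (-1 - 4*(-1)))² = (-185 - (-1 + 4))² = (-185 - 1*3)² = (-185 - 3)² = (-188)² = 35344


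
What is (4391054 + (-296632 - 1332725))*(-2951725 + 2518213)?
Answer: -1197228789864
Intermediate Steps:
(4391054 + (-296632 - 1332725))*(-2951725 + 2518213) = (4391054 - 1629357)*(-433512) = 2761697*(-433512) = -1197228789864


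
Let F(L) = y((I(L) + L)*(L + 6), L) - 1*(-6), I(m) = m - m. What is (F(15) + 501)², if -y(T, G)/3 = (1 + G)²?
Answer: 68121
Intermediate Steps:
I(m) = 0
y(T, G) = -3*(1 + G)²
F(L) = 6 - 3*(1 + L)² (F(L) = -3*(1 + L)² - 1*(-6) = -3*(1 + L)² + 6 = 6 - 3*(1 + L)²)
(F(15) + 501)² = ((6 - 3*(1 + 15)²) + 501)² = ((6 - 3*16²) + 501)² = ((6 - 3*256) + 501)² = ((6 - 768) + 501)² = (-762 + 501)² = (-261)² = 68121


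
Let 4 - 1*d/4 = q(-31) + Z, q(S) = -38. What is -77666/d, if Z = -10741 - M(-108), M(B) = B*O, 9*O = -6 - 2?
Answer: -38833/21758 ≈ -1.7848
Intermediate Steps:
O = -8/9 (O = (-6 - 2)/9 = (⅑)*(-8) = -8/9 ≈ -0.88889)
M(B) = -8*B/9 (M(B) = B*(-8/9) = -8*B/9)
Z = -10837 (Z = -10741 - (-8)*(-108)/9 = -10741 - 1*96 = -10741 - 96 = -10837)
d = 43516 (d = 16 - 4*(-38 - 10837) = 16 - 4*(-10875) = 16 + 43500 = 43516)
-77666/d = -77666/43516 = -77666*1/43516 = -38833/21758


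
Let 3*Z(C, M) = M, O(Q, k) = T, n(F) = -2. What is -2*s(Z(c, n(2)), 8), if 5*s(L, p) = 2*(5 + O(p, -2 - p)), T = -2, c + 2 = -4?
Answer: -12/5 ≈ -2.4000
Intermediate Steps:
c = -6 (c = -2 - 4 = -6)
O(Q, k) = -2
Z(C, M) = M/3
s(L, p) = 6/5 (s(L, p) = (2*(5 - 2))/5 = (2*3)/5 = (⅕)*6 = 6/5)
-2*s(Z(c, n(2)), 8) = -2*6/5 = -12/5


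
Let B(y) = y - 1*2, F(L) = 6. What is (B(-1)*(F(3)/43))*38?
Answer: -684/43 ≈ -15.907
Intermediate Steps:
B(y) = -2 + y (B(y) = y - 2 = -2 + y)
(B(-1)*(F(3)/43))*38 = ((-2 - 1)*(6/43))*38 = -18/43*38 = -684/43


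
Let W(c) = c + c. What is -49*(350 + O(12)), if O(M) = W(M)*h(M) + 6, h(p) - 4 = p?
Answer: -36260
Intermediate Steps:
h(p) = 4 + p
W(c) = 2*c
O(M) = 6 + 2*M*(4 + M) (O(M) = (2*M)*(4 + M) + 6 = 2*M*(4 + M) + 6 = 6 + 2*M*(4 + M))
-49*(350 + O(12)) = -49*(350 + (6 + 2*12*(4 + 12))) = -49*(350 + (6 + 2*12*16)) = -49*(350 + (6 + 384)) = -49*(350 + 390) = -49*740 = -36260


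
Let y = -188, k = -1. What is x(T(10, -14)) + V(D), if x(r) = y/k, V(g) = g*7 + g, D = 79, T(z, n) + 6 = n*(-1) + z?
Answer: 820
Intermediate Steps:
T(z, n) = -6 + z - n (T(z, n) = -6 + (n*(-1) + z) = -6 + (-n + z) = -6 + (z - n) = -6 + z - n)
V(g) = 8*g (V(g) = 7*g + g = 8*g)
x(r) = 188 (x(r) = -188/(-1) = -188*(-1) = 188)
x(T(10, -14)) + V(D) = 188 + 8*79 = 188 + 632 = 820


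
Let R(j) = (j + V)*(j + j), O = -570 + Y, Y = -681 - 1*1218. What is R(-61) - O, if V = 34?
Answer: 5763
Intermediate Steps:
Y = -1899 (Y = -681 - 1218 = -1899)
O = -2469 (O = -570 - 1899 = -2469)
R(j) = 2*j*(34 + j) (R(j) = (j + 34)*(j + j) = (34 + j)*(2*j) = 2*j*(34 + j))
R(-61) - O = 2*(-61)*(34 - 61) - 1*(-2469) = 2*(-61)*(-27) + 2469 = 3294 + 2469 = 5763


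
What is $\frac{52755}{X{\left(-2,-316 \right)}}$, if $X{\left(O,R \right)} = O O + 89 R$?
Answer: $- \frac{10551}{5624} \approx -1.8761$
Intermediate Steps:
$X{\left(O,R \right)} = O^{2} + 89 R$
$\frac{52755}{X{\left(-2,-316 \right)}} = \frac{52755}{\left(-2\right)^{2} + 89 \left(-316\right)} = \frac{52755}{4 - 28124} = \frac{52755}{-28120} = 52755 \left(- \frac{1}{28120}\right) = - \frac{10551}{5624}$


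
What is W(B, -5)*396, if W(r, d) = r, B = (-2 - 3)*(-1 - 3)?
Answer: 7920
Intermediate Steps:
B = 20 (B = -5*(-4) = 20)
W(B, -5)*396 = 20*396 = 7920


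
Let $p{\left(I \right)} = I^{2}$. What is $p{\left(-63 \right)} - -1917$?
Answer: $5886$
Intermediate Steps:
$p{\left(-63 \right)} - -1917 = \left(-63\right)^{2} - -1917 = 3969 + 1917 = 5886$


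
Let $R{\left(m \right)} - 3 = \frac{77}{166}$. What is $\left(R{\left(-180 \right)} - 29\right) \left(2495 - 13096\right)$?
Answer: $\frac{44937639}{166} \approx 2.7071 \cdot 10^{5}$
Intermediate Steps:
$R{\left(m \right)} = \frac{575}{166}$ ($R{\left(m \right)} = 3 + \frac{77}{166} = \frac{575}{166}$)
$\left(R{\left(-180 \right)} - 29\right) \left(2495 - 13096\right) = \left(\frac{575}{166} - 29\right) \left(2495 - 13096\right) = \left(- \frac{4239}{166}\right) \left(-10601\right) = \frac{44937639}{166}$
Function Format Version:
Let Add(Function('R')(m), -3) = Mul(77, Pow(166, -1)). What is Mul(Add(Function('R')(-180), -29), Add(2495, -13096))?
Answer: Rational(44937639, 166) ≈ 2.7071e+5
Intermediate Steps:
Function('R')(m) = Rational(575, 166) (Function('R')(m) = Add(3, Mul(77, Pow(166, -1))) = Add(3, Mul(77, Rational(1, 166))) = Add(3, Rational(77, 166)) = Rational(575, 166))
Mul(Add(Function('R')(-180), -29), Add(2495, -13096)) = Mul(Add(Rational(575, 166), -29), Add(2495, -13096)) = Mul(Rational(-4239, 166), -10601) = Rational(44937639, 166)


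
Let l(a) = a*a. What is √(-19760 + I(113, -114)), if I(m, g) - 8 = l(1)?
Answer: I*√19751 ≈ 140.54*I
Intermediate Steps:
l(a) = a²
I(m, g) = 9 (I(m, g) = 8 + 1² = 8 + 1 = 9)
√(-19760 + I(113, -114)) = √(-19760 + 9) = √(-19751) = I*√19751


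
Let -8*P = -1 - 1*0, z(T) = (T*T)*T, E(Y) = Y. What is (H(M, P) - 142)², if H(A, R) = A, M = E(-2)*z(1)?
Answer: 20736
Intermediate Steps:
z(T) = T³ (z(T) = T²*T = T³)
M = -2 (M = -2*1³ = -2*1 = -2)
P = ⅛ (P = -(-1 - 1*0)/8 = -(-1 + 0)/8 = -⅛*(-1) = ⅛ ≈ 0.12500)
(H(M, P) - 142)² = (-2 - 142)² = (-144)² = 20736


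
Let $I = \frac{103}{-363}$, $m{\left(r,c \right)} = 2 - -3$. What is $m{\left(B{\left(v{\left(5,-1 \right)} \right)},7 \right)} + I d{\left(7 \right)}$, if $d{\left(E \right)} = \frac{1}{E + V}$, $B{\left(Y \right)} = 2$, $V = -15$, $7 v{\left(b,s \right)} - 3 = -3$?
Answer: $\frac{14623}{2904} \approx 5.0355$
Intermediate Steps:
$v{\left(b,s \right)} = 0$ ($v{\left(b,s \right)} = \frac{3}{7} + \frac{1}{7} \left(-3\right) = \frac{3}{7} - \frac{3}{7} = 0$)
$m{\left(r,c \right)} = 5$ ($m{\left(r,c \right)} = 2 + 3 = 5$)
$d{\left(E \right)} = \frac{1}{-15 + E}$ ($d{\left(E \right)} = \frac{1}{E - 15} = \frac{1}{-15 + E}$)
$I = - \frac{103}{363}$ ($I = 103 \left(- \frac{1}{363}\right) = - \frac{103}{363} \approx -0.28375$)
$m{\left(B{\left(v{\left(5,-1 \right)} \right)},7 \right)} + I d{\left(7 \right)} = 5 - \frac{103}{363 \left(-15 + 7\right)} = 5 - \frac{103}{363 \left(-8\right)} = 5 - - \frac{103}{2904} = 5 + \frac{103}{2904} = \frac{14623}{2904}$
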